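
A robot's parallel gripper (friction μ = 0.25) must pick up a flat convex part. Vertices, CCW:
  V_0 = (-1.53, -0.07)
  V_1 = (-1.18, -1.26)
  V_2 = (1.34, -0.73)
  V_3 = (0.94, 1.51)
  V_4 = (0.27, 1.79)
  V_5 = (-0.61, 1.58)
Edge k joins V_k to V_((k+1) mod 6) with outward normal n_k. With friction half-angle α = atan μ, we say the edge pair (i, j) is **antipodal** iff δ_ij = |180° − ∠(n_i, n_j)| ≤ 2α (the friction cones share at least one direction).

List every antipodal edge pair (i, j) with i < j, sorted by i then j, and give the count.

count = 2; pairs: (0,2), (1,4)

α = atan 0.25 = 14.04°;  2α = 28.07°
n_0 = (-0.9594, -0.2822)
n_1 = (+0.2058, -0.9786)
n_2 = (+0.9844, +0.1758)
n_3 = (+0.3856, +0.9227)
n_4 = (-0.2321, +0.9727)
n_5 = (-0.8734, +0.4870)
  (0,1): δ = 94.51°  ·
  (0,2): δ = 6.26°  ✓
  (0,3): δ = 50.93°  ·
  (0,4): δ = 87.03°  ·
  (0,5): δ = 134.47°  ·
  (1,2): δ = 91.75°  ·
  (1,3): δ = 34.56°  ·
  (1,4): δ = 1.54°  ✓
  (1,5): δ = 48.98°  ·
  (2,3): δ = 122.81°  ·
  (2,4): δ = 86.70°  ·
  (2,5): δ = 39.27°  ·
  (3,4): δ = 143.90°  ·
  (3,5): δ = 96.46°  ·
  (4,5): δ = 132.56°  ·
antipodal pairs: 2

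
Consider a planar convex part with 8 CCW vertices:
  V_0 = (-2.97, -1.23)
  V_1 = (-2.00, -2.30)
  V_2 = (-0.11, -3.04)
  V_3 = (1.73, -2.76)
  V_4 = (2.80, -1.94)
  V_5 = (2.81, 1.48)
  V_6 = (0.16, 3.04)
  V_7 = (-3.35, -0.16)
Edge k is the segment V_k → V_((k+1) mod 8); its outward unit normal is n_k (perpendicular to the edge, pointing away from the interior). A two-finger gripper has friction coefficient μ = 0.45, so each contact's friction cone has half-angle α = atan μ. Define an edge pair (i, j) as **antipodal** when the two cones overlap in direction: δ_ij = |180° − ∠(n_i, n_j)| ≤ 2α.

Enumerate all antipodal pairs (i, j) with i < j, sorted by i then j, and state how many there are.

α = atan 0.45 = 24.23°;  2α = 48.46°
n_0 = (-0.7409, -0.6716)
n_1 = (-0.3646, -0.9312)
n_2 = (+0.1504, -0.9886)
n_3 = (+0.6083, -0.7937)
n_4 = (+1.0000, -0.0029)
n_5 = (+0.5073, +0.8618)
n_6 = (-0.6737, +0.7390)
n_7 = (-0.9423, -0.3347)
  (0,1): δ = 153.58°  ·
  (0,2): δ = 123.54°  ·
  (0,3): δ = 94.73°  ·
  (0,4): δ = 42.36°  ✓
  (0,5): δ = 17.32°  ✓
  (0,6): δ = 90.16°  ·
  (0,7): δ = 157.36°  ·
  (1,2): δ = 149.97°  ·
  (1,3): δ = 121.15°  ·
  (1,4): δ = 68.79°  ·
  (1,5): δ = 9.10°  ✓
  (1,6): δ = 63.74°  ·
  (1,7): δ = 130.93°  ·
  (2,3): δ = 151.19°  ·
  (2,4): δ = 98.82°  ·
  (2,5): δ = 39.14°  ✓
  (2,6): δ = 33.70°  ✓
  (2,7): δ = 100.90°  ·
  (3,4): δ = 127.63°  ·
  (3,5): δ = 67.95°  ·
  (3,6): δ = 4.89°  ✓
  (3,7): δ = 72.09°  ·
  (4,5): δ = 120.32°  ·
  (4,6): δ = 47.48°  ✓
  (4,7): δ = 19.72°  ✓
  (5,6): δ = 107.16°  ·
  (5,7): δ = 39.96°  ✓
  (6,7): δ = 112.80°  ·
antipodal pairs: 9

count = 9; pairs: (0,4), (0,5), (1,5), (2,5), (2,6), (3,6), (4,6), (4,7), (5,7)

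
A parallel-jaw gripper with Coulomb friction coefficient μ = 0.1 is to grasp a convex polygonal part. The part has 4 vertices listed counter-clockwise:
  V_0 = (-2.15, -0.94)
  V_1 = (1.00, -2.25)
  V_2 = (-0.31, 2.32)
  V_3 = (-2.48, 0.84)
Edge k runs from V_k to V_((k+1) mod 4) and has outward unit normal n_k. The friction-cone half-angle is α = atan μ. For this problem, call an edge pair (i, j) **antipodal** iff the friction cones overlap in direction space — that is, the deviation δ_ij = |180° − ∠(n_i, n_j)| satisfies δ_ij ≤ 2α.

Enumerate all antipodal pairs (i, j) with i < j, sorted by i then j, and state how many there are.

count = 1; pairs: (1,3)

α = atan 0.1 = 5.71°;  2α = 11.42°
n_0 = (-0.3840, -0.9233)
n_1 = (+0.9613, +0.2756)
n_2 = (-0.5635, +0.8261)
n_3 = (-0.9832, -0.1823)
  (0,1): δ = 51.42°  ·
  (0,2): δ = 56.88°  ·
  (0,3): δ = 123.08°  ·
  (1,2): δ = 71.70°  ·
  (1,3): δ = 5.49°  ✓
  (2,3): δ = 113.79°  ·
antipodal pairs: 1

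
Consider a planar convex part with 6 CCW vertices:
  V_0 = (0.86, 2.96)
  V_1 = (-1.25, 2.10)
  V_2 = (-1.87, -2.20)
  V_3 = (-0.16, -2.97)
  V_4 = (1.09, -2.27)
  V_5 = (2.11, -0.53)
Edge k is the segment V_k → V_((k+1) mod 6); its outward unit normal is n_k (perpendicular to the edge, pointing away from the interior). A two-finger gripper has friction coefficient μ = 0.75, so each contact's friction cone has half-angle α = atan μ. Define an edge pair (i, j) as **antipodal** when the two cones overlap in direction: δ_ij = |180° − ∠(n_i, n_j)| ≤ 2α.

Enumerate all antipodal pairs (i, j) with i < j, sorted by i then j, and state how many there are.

count = 7; pairs: (0,2), (0,3), (0,4), (1,3), (1,4), (1,5), (2,5)

α = atan 0.75 = 36.87°;  2α = 73.74°
n_0 = (-0.3774, +0.9260)
n_1 = (-0.9898, +0.1427)
n_2 = (-0.4106, -0.9118)
n_3 = (+0.4886, -0.8725)
n_4 = (+0.8627, -0.5057)
n_5 = (+0.9414, +0.3372)
  (0,1): δ = 120.38°  ·
  (0,2): δ = 46.42°  ✓
  (0,3): δ = 7.07°  ✓
  (0,4): δ = 37.45°  ✓
  (0,5): δ = 87.53°  ·
  (1,2): δ = 106.04°  ·
  (1,3): δ = 52.55°  ✓
  (1,4): δ = 22.17°  ✓
  (1,5): δ = 27.91°  ✓
  (2,3): δ = 126.51°  ·
  (2,4): δ = 96.14°  ·
  (2,5): δ = 46.05°  ✓
  (3,4): δ = 149.63°  ·
  (3,5): δ = 99.54°  ·
  (4,5): δ = 129.92°  ·
antipodal pairs: 7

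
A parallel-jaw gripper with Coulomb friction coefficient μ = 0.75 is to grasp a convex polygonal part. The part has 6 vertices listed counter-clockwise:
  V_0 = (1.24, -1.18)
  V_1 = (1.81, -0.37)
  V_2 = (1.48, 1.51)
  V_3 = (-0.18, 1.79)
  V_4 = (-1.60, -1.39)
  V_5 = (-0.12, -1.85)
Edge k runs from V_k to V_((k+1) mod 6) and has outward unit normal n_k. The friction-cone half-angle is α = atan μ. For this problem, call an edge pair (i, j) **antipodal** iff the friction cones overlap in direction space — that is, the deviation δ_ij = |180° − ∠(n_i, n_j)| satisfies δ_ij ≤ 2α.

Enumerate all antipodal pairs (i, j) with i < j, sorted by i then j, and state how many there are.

α = atan 0.75 = 36.87°;  2α = 73.74°
n_0 = (+0.8178, -0.5755)
n_1 = (+0.9849, +0.1729)
n_2 = (+0.1663, +0.9861)
n_3 = (-0.9131, +0.4077)
n_4 = (-0.2968, -0.9549)
n_5 = (+0.4419, -0.8971)
  (0,1): δ = 134.91°  ·
  (0,2): δ = 64.44°  ✓
  (0,3): δ = 11.07°  ✓
  (0,4): δ = 107.87°  ·
  (0,5): δ = 151.36°  ·
  (1,2): δ = 109.53°  ·
  (1,3): δ = 34.02°  ✓
  (1,4): δ = 62.78°  ✓
  (1,5): δ = 106.27°  ·
  (2,3): δ = 104.49°  ·
  (2,4): δ = 7.69°  ✓
  (2,5): δ = 35.80°  ✓
  (3,4): δ = 83.20°  ·
  (3,5): δ = 39.71°  ✓
  (4,5): δ = 136.51°  ·
antipodal pairs: 7

count = 7; pairs: (0,2), (0,3), (1,3), (1,4), (2,4), (2,5), (3,5)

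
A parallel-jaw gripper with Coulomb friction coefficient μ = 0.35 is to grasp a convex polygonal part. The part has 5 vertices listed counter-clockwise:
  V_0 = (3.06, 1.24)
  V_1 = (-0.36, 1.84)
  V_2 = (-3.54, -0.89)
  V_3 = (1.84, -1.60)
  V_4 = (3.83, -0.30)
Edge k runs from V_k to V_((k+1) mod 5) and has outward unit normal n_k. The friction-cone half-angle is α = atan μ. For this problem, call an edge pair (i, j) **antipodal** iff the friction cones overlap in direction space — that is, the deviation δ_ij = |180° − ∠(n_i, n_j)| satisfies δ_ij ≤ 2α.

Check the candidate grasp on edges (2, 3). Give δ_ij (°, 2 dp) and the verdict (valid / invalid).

δ = 139.33°, invalid

α = atan 0.35 = 19.29°;  2α = 38.58°
edge 2: e_2 = (+5.38, -0.71);  n_2 = (-0.1308, -0.9914)
edge 3: e_3 = (+1.99, +1.30);  n_3 = (+0.5469, -0.8372)
∠(n_2, n_3) = 40.67°
δ = |180° − 40.67°| = 139.33°
139.33° > 2α = 38.58°  →  invalid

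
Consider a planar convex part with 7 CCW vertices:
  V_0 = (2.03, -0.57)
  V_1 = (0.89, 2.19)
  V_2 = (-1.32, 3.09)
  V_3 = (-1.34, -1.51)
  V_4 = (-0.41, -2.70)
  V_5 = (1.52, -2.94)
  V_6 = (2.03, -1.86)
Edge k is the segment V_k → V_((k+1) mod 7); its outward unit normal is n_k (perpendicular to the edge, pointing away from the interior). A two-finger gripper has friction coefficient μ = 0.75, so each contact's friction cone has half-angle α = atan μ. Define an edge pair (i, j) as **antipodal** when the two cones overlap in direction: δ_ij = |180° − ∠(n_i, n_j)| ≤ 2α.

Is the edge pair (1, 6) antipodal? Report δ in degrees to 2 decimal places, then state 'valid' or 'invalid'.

δ = 112.16°, invalid

α = atan 0.75 = 36.87°;  2α = 73.74°
edge 1: e_1 = (-2.21, +0.90);  n_1 = (+0.3772, +0.9261)
edge 6: e_6 = (+0.00, +1.29);  n_6 = (+1.0000, -0.0000)
∠(n_1, n_6) = 67.84°
δ = |180° − 67.84°| = 112.16°
112.16° > 2α = 73.74°  →  invalid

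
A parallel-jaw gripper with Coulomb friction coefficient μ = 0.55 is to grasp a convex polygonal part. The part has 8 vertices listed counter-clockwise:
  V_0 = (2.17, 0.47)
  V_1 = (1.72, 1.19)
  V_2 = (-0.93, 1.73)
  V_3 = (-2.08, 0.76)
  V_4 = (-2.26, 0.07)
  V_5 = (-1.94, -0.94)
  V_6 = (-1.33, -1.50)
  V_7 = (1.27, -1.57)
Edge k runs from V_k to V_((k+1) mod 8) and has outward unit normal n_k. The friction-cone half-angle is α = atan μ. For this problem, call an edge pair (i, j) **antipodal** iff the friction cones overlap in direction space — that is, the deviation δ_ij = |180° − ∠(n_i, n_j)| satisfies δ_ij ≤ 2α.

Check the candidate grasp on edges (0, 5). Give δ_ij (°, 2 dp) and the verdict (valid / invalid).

α = atan 0.55 = 28.81°;  2α = 57.62°
edge 0: e_0 = (-0.45, +0.72);  n_0 = (+0.8480, +0.5300)
edge 5: e_5 = (+0.61, -0.56);  n_5 = (-0.6763, -0.7367)
∠(n_0, n_5) = 164.56°
δ = |180° − 164.56°| = 15.44°
15.44° ≤ 2α = 57.62°  →  valid

δ = 15.44°, valid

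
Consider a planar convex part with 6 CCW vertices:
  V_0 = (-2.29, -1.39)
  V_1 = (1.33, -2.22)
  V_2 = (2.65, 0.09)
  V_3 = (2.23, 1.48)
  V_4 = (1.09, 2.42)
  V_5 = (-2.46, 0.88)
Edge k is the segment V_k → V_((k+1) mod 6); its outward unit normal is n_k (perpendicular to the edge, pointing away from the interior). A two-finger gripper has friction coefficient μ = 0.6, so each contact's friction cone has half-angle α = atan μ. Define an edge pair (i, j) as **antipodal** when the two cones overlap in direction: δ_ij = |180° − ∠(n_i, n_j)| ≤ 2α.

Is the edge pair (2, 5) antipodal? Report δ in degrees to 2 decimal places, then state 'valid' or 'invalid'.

δ = 12.53°, valid

α = atan 0.6 = 30.96°;  2α = 61.93°
edge 2: e_2 = (-0.42, +1.39);  n_2 = (+0.9573, +0.2892)
edge 5: e_5 = (+0.17, -2.27);  n_5 = (-0.9972, -0.0747)
∠(n_2, n_5) = 167.47°
δ = |180° − 167.47°| = 12.53°
12.53° ≤ 2α = 61.93°  →  valid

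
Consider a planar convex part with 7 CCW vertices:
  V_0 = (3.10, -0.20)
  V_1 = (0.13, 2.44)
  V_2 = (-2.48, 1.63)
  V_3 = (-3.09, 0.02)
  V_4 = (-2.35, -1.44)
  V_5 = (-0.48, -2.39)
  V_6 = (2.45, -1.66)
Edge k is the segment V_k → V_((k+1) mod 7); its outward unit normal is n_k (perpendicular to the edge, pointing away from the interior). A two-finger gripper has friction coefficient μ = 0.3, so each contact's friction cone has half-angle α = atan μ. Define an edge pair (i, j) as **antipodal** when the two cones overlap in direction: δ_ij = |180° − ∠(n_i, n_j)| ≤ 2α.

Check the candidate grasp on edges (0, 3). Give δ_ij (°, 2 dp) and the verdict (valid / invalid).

α = atan 0.3 = 16.70°;  2α = 33.40°
edge 0: e_0 = (-2.97, +2.64);  n_0 = (+0.6644, +0.7474)
edge 3: e_3 = (+0.74, -1.46);  n_3 = (-0.8920, -0.4521)
∠(n_0, n_3) = 158.51°
δ = |180° − 158.51°| = 21.49°
21.49° ≤ 2α = 33.40°  →  valid

δ = 21.49°, valid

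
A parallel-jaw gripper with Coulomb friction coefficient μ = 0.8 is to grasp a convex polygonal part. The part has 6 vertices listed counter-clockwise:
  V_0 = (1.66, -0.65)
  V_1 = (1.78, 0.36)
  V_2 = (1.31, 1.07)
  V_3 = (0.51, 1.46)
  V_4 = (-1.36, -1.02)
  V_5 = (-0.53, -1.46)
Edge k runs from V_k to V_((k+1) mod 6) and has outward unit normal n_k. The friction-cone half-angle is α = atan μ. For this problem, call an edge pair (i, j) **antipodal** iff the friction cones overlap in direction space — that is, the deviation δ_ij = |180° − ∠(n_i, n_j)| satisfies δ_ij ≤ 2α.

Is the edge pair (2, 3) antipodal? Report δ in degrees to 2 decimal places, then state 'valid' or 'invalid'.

δ = 101.03°, invalid

α = atan 0.8 = 38.66°;  2α = 77.32°
edge 2: e_2 = (-0.80, +0.39);  n_2 = (+0.4382, +0.8989)
edge 3: e_3 = (-1.87, -2.48);  n_3 = (-0.7985, +0.6021)
∠(n_2, n_3) = 78.97°
δ = |180° − 78.97°| = 101.03°
101.03° > 2α = 77.32°  →  invalid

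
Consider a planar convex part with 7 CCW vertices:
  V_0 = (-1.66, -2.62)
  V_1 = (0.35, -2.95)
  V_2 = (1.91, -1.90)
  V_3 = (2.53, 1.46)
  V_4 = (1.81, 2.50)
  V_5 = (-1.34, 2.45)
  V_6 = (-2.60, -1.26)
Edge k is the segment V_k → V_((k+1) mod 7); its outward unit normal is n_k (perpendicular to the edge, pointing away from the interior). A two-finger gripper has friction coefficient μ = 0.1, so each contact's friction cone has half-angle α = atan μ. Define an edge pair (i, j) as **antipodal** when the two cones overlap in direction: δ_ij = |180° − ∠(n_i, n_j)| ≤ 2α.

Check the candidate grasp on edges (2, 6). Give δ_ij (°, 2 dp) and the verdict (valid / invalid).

δ = 45.11°, invalid

α = atan 0.1 = 5.71°;  2α = 11.42°
edge 2: e_2 = (+0.62, +3.36);  n_2 = (+0.9834, -0.1815)
edge 6: e_6 = (+0.94, -1.36);  n_6 = (-0.8226, -0.5686)
∠(n_2, n_6) = 134.89°
δ = |180° − 134.89°| = 45.11°
45.11° > 2α = 11.42°  →  invalid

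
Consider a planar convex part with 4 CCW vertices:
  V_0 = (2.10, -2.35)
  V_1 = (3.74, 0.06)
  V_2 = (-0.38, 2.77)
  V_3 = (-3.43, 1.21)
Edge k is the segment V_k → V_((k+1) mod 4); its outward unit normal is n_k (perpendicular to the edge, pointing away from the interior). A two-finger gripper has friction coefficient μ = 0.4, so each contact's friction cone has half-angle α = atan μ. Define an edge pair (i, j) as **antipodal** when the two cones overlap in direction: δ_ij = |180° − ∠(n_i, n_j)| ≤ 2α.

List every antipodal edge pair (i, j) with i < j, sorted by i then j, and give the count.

α = atan 0.4 = 21.80°;  2α = 43.60°
n_0 = (+0.8267, -0.5626)
n_1 = (+0.5495, +0.8355)
n_2 = (-0.4554, +0.8903)
n_3 = (-0.5413, -0.8408)
  (0,1): δ = 89.10°  ·
  (0,2): δ = 28.68°  ✓
  (0,3): δ = 91.46°  ·
  (1,2): δ = 119.58°  ·
  (1,3): δ = 0.56°  ✓
  (2,3): δ = 59.86°  ·
antipodal pairs: 2

count = 2; pairs: (0,2), (1,3)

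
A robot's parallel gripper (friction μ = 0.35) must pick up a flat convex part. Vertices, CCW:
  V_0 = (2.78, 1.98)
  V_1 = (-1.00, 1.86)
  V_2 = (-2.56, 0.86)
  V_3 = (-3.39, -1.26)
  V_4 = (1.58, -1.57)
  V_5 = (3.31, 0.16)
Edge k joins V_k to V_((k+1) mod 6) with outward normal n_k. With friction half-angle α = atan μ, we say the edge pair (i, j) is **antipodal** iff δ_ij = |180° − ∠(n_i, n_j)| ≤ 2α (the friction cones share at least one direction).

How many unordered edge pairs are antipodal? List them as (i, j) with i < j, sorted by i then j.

count = 5; pairs: (0,3), (1,3), (1,4), (2,4), (2,5)

α = atan 0.35 = 19.29°;  2α = 38.58°
n_0 = (-0.0317, +0.9995)
n_1 = (-0.5397, +0.8419)
n_2 = (-0.9312, +0.3646)
n_3 = (-0.0623, -0.9981)
n_4 = (+0.7071, -0.7071)
n_5 = (+0.9601, +0.2796)
  (0,1): δ = 149.16°  ·
  (0,2): δ = 113.20°  ·
  (0,3): δ = 5.39°  ✓
  (0,4): δ = 43.18°  ·
  (0,5): δ = 104.42°  ·
  (1,2): δ = 144.04°  ·
  (1,3): δ = 36.23°  ✓
  (1,4): δ = 12.34°  ✓
  (1,5): δ = 73.58°  ·
  (2,3): δ = 72.19°  ·
  (2,4): δ = 23.62°  ✓
  (2,5): δ = 37.62°  ✓
  (3,4): δ = 131.43°  ·
  (3,5): δ = 70.19°  ·
  (4,5): δ = 118.76°  ·
antipodal pairs: 5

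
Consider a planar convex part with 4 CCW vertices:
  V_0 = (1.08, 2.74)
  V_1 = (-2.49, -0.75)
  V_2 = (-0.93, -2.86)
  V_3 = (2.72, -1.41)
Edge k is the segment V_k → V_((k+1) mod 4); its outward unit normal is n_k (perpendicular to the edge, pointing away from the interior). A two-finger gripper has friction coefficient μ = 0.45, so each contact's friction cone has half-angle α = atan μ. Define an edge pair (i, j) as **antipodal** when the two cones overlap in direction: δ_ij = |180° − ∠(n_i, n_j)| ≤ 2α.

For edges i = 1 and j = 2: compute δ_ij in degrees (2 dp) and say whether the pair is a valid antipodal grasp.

δ = 104.81°, invalid

α = atan 0.45 = 24.23°;  2α = 48.46°
edge 1: e_1 = (+1.56, -2.11);  n_1 = (-0.8041, -0.5945)
edge 2: e_2 = (+3.65, +1.45);  n_2 = (+0.3692, -0.9294)
∠(n_1, n_2) = 75.19°
δ = |180° − 75.19°| = 104.81°
104.81° > 2α = 48.46°  →  invalid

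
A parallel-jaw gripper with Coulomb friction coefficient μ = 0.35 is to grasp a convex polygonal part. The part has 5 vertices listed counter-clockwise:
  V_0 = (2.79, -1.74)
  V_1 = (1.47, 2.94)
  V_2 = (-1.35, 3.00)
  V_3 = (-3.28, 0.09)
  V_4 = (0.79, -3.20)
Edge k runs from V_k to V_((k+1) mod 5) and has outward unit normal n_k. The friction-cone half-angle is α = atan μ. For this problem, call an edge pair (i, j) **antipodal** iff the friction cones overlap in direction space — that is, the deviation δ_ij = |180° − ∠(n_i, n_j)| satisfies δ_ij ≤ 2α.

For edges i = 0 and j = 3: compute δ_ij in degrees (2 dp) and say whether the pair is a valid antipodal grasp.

α = atan 0.35 = 19.29°;  2α = 38.58°
edge 0: e_0 = (-1.32, +4.68);  n_0 = (+0.9624, +0.2715)
edge 3: e_3 = (+4.07, -3.29);  n_3 = (-0.6286, -0.7777)
∠(n_0, n_3) = 144.70°
δ = |180° − 144.70°| = 35.30°
35.30° ≤ 2α = 38.58°  →  valid

δ = 35.30°, valid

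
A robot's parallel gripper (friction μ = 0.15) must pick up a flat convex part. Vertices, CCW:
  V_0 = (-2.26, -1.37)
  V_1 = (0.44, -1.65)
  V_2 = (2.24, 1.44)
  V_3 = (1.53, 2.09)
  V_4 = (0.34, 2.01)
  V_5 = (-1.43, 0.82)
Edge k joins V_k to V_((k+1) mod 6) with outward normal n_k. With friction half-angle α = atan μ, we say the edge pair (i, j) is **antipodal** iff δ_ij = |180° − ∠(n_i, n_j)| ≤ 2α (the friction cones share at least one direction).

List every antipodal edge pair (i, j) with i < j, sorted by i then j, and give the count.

count = 2; pairs: (0,3), (1,5)

α = atan 0.15 = 8.53°;  2α = 17.06°
n_0 = (-0.1032, -0.9947)
n_1 = (+0.8641, -0.5033)
n_2 = (+0.6753, +0.7376)
n_3 = (-0.0671, +0.9977)
n_4 = (-0.5579, +0.8299)
n_5 = (-0.9351, +0.3544)
  (0,1): δ = 114.30°  ·
  (0,2): δ = 36.55°  ·
  (0,3): δ = 9.77°  ✓
  (0,4): δ = 39.83°  ·
  (0,5): δ = 75.16°  ·
  (1,2): δ = 102.25°  ·
  (1,3): δ = 55.93°  ·
  (1,4): δ = 25.86°  ·
  (1,5): δ = 9.47°  ✓
  (2,3): δ = 133.68°  ·
  (2,4): δ = 103.61°  ·
  (2,5): δ = 68.28°  ·
  (3,4): δ = 149.93°  ·
  (3,5): δ = 114.60°  ·
  (4,5): δ = 144.67°  ·
antipodal pairs: 2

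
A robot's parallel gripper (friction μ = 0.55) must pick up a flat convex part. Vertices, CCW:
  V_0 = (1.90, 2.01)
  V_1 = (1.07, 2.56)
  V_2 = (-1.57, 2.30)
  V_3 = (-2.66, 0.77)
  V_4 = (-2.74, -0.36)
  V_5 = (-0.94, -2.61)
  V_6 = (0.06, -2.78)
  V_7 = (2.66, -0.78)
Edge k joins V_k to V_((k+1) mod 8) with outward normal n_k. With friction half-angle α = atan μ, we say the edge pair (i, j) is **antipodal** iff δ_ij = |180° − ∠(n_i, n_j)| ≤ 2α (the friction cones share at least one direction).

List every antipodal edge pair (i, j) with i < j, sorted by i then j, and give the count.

count = 10; pairs: (0,4), (0,5), (1,4), (1,5), (1,6), (2,6), (2,7), (3,6), (3,7), (4,7)

α = atan 0.55 = 28.81°;  2α = 57.62°
n_0 = (+0.5524, +0.8336)
n_1 = (-0.0980, +0.9952)
n_2 = (-0.8145, +0.5802)
n_3 = (-0.9975, +0.0706)
n_4 = (-0.7809, -0.6247)
n_5 = (-0.1676, -0.9859)
n_6 = (+0.6097, -0.7926)
n_7 = (+0.9648, +0.2628)
  (0,1): δ = 140.84°  ·
  (0,2): δ = 91.94°  ·
  (0,3): δ = 60.52°  ·
  (0,4): δ = 17.81°  ✓
  (0,5): δ = 23.88°  ✓
  (0,6): δ = 71.10°  ·
  (0,7): δ = 138.77°  ·
  (1,2): δ = 131.09°  ·
  (1,3): δ = 99.67°  ·
  (1,4): δ = 56.96°  ✓
  (1,5): δ = 15.27°  ✓
  (1,6): δ = 31.94°  ✓
  (1,7): δ = 99.61°  ·
  (2,3): δ = 148.58°  ·
  (2,4): δ = 105.87°  ·
  (2,5): δ = 64.18°  ·
  (2,6): δ = 16.96°  ✓
  (2,7): δ = 50.70°  ✓
  (3,4): δ = 137.29°  ·
  (3,5): δ = 95.60°  ·
  (3,6): δ = 48.38°  ✓
  (3,7): δ = 19.29°  ✓
  (4,5): δ = 138.31°  ·
  (4,6): δ = 91.09°  ·
  (4,7): δ = 23.42°  ✓
  (5,6): δ = 132.78°  ·
  (5,7): δ = 65.11°  ·
  (6,7): δ = 112.33°  ·
antipodal pairs: 10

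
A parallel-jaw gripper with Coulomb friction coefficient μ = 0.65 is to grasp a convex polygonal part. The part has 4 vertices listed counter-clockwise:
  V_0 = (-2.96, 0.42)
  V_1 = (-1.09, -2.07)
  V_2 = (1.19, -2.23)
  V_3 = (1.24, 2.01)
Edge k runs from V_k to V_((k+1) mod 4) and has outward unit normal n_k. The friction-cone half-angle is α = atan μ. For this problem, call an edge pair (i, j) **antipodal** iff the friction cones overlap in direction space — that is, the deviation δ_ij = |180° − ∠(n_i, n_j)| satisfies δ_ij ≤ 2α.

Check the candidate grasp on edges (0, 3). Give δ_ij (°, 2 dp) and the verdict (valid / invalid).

α = atan 0.65 = 33.02°;  2α = 66.05°
edge 0: e_0 = (+1.87, -2.49);  n_0 = (-0.7996, -0.6005)
edge 3: e_3 = (-4.20, -1.59);  n_3 = (-0.3541, +0.9352)
∠(n_0, n_3) = 106.17°
δ = |180° − 106.17°| = 73.83°
73.83° > 2α = 66.05°  →  invalid

δ = 73.83°, invalid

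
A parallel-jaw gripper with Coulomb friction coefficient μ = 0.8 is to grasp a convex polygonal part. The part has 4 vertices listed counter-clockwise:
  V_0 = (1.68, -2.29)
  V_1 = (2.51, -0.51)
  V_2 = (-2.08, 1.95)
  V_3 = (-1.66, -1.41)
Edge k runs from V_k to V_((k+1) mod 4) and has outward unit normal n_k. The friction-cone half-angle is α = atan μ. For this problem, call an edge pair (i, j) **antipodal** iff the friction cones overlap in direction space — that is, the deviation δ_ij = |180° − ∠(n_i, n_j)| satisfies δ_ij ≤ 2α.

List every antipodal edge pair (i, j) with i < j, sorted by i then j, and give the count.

α = atan 0.8 = 38.66°;  2α = 77.32°
n_0 = (+0.9063, -0.4226)
n_1 = (+0.4724, +0.8814)
n_2 = (-0.9923, -0.1240)
n_3 = (-0.2548, -0.9670)
  (0,1): δ = 93.19°  ·
  (0,2): δ = 32.12°  ✓
  (0,3): δ = 100.24°  ·
  (1,2): δ = 54.69°  ✓
  (1,3): δ = 13.43°  ✓
  (2,3): δ = 111.89°  ·
antipodal pairs: 3

count = 3; pairs: (0,2), (1,2), (1,3)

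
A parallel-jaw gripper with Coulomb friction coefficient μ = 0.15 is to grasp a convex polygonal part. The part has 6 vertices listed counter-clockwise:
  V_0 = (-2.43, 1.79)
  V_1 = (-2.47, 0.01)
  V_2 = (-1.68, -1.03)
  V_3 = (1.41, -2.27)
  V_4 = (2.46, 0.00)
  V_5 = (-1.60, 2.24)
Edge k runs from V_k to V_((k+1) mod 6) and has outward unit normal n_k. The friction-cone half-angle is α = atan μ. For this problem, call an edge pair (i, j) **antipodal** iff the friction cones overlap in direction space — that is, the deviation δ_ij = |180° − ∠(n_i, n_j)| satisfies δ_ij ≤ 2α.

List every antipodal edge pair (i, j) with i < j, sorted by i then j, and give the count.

count = 1; pairs: (2,4)

α = atan 0.15 = 8.53°;  2α = 17.06°
n_0 = (-0.9997, +0.0225)
n_1 = (-0.7963, -0.6049)
n_2 = (-0.3724, -0.9281)
n_3 = (+0.9076, -0.4198)
n_4 = (+0.4831, +0.8756)
n_5 = (-0.4766, +0.8791)
  (0,1): δ = 141.49°  ·
  (0,2): δ = 110.58°  ·
  (0,3): δ = 23.54°  ·
  (0,4): δ = 62.40°  ·
  (0,5): δ = 119.75°  ·
  (1,2): δ = 149.09°  ·
  (1,3): δ = 62.04°  ·
  (1,4): δ = 23.89°  ·
  (1,5): δ = 81.24°  ·
  (2,3): δ = 92.96°  ·
  (2,4): δ = 7.02°  ✓
  (2,5): δ = 50.33°  ·
  (3,4): δ = 94.06°  ·
  (3,5): δ = 36.71°  ·
  (4,5): δ = 122.65°  ·
antipodal pairs: 1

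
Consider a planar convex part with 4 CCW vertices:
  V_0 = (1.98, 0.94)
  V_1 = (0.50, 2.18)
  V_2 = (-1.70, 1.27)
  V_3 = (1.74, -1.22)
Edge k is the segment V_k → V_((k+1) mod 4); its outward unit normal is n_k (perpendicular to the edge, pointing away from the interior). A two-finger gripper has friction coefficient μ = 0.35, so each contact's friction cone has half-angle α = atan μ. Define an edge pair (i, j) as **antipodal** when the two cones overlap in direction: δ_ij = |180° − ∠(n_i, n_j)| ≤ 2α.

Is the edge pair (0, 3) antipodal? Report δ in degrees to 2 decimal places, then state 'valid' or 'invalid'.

δ = 123.62°, invalid

α = atan 0.35 = 19.29°;  2α = 38.58°
edge 0: e_0 = (-1.48, +1.24);  n_0 = (+0.6422, +0.7665)
edge 3: e_3 = (+0.24, +2.16);  n_3 = (+0.9939, -0.1104)
∠(n_0, n_3) = 56.38°
δ = |180° − 56.38°| = 123.62°
123.62° > 2α = 38.58°  →  invalid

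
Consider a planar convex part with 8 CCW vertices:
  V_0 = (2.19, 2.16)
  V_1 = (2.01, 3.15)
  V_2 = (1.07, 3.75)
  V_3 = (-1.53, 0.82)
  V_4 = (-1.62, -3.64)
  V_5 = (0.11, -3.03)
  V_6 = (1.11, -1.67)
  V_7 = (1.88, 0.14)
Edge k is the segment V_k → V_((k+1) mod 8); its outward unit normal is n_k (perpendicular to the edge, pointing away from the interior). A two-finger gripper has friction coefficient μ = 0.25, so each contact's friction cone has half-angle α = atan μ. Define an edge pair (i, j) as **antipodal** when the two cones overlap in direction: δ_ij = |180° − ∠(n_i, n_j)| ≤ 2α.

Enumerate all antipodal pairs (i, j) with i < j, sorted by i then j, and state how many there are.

count = 5; pairs: (0,3), (2,5), (2,6), (3,6), (3,7)

α = atan 0.25 = 14.04°;  2α = 28.07°
n_0 = (+0.9839, +0.1789)
n_1 = (+0.5380, +0.8429)
n_2 = (-0.7480, +0.6637)
n_3 = (-0.9998, +0.0202)
n_4 = (+0.3325, -0.9431)
n_5 = (+0.8057, -0.5924)
n_6 = (+0.9202, -0.3915)
n_7 = (+0.9884, -0.1517)
  (0,1): δ = 132.85°  ·
  (0,2): δ = 51.89°  ·
  (0,3): δ = 11.46°  ✓
  (0,4): δ = 99.12°  ·
  (0,5): δ = 133.37°  ·
  (0,6): δ = 146.65°  ·
  (0,7): δ = 160.97°  ·
  (1,2): δ = 99.03°  ·
  (1,3): δ = 58.61°  ·
  (1,4): δ = 51.97°  ·
  (1,5): δ = 86.22°  ·
  (1,6): δ = 99.50°  ·
  (1,7): δ = 113.83°  ·
  (2,3): δ = 139.57°  ·
  (2,4): δ = 28.99°  ·
  (2,5): δ = 5.26°  ✓
  (2,6): δ = 18.54°  ✓
  (2,7): δ = 32.86°  ·
  (3,4): δ = 69.42°  ·
  (3,5): δ = 35.17°  ·
  (3,6): δ = 21.89°  ✓
  (3,7): δ = 7.57°  ✓
  (4,5): δ = 145.75°  ·
  (4,6): δ = 132.47°  ·
  (4,7): δ = 118.15°  ·
  (5,6): δ = 166.72°  ·
  (5,7): δ = 152.40°  ·
  (6,7): δ = 165.68°  ·
antipodal pairs: 5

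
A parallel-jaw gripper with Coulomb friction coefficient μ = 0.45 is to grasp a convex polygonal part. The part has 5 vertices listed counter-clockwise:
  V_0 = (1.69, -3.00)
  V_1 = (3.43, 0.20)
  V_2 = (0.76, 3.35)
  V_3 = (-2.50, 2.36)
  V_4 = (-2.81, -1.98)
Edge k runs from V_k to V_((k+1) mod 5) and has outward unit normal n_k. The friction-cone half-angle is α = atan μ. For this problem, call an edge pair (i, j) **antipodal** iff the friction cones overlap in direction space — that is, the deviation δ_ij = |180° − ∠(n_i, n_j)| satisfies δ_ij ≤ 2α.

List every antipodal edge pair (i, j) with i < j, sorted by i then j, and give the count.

count = 5; pairs: (0,2), (0,3), (1,3), (1,4), (2,4)

α = atan 0.45 = 24.23°;  2α = 48.46°
n_0 = (+0.8785, -0.4777)
n_1 = (+0.7628, +0.6466)
n_2 = (-0.2906, +0.9569)
n_3 = (-0.9975, +0.0712)
n_4 = (-0.2211, -0.9753)
  (0,1): δ = 111.18°  ·
  (0,2): δ = 44.57°  ✓
  (0,3): δ = 24.45°  ✓
  (0,4): δ = 105.76°  ·
  (1,2): δ = 113.39°  ·
  (1,3): δ = 44.37°  ✓
  (1,4): δ = 36.94°  ✓
  (2,3): δ = 110.98°  ·
  (2,4): δ = 29.66°  ✓
  (3,4): δ = 98.69°  ·
antipodal pairs: 5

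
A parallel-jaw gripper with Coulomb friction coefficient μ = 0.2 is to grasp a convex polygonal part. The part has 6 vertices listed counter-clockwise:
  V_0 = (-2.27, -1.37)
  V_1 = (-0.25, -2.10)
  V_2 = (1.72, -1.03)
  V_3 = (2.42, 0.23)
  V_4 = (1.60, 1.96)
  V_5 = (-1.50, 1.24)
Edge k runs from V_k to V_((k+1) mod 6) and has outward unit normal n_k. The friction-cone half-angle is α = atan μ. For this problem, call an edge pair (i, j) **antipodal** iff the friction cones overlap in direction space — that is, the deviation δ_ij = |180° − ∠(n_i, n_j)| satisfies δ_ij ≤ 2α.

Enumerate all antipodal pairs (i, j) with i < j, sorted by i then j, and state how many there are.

count = 2; pairs: (1,4), (2,5)

α = atan 0.2 = 11.31°;  2α = 22.62°
n_0 = (-0.3399, -0.9405)
n_1 = (+0.4773, -0.8787)
n_2 = (+0.8742, -0.4856)
n_3 = (+0.9036, +0.4283)
n_4 = (-0.2262, +0.9741)
n_5 = (-0.9591, +0.2830)
  (0,1): δ = 131.62°  ·
  (0,2): δ = 99.19°  ·
  (0,3): δ = 44.77°  ·
  (0,4): δ = 32.94°  ·
  (0,5): δ = 93.43°  ·
  (1,2): δ = 147.56°  ·
  (1,3): δ = 93.15°  ·
  (1,4): δ = 15.43°  ✓
  (1,5): δ = 45.05°  ·
  (2,3): δ = 125.58°  ·
  (2,4): δ = 47.87°  ·
  (2,5): δ = 12.62°  ✓
  (3,4): δ = 102.28°  ·
  (3,5): δ = 41.80°  ·
  (4,5): δ = 119.51°  ·
antipodal pairs: 2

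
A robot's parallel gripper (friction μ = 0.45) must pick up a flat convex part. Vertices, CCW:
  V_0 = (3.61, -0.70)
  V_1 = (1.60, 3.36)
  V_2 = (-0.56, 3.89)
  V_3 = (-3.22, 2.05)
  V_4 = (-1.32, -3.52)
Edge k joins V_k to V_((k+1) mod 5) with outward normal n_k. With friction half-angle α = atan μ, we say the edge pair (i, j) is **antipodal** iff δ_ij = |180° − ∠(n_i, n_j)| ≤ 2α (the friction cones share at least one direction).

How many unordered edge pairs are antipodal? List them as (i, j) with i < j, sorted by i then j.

α = atan 0.45 = 24.23°;  2α = 48.46°
n_0 = (+0.8962, +0.4437)
n_1 = (+0.2383, +0.9712)
n_2 = (-0.5689, +0.8224)
n_3 = (-0.9465, -0.3228)
n_4 = (+0.4965, -0.8680)
  (0,1): δ = 130.13°  ·
  (0,2): δ = 81.67°  ·
  (0,3): δ = 7.50°  ✓
  (0,4): δ = 93.43°  ·
  (1,2): δ = 131.54°  ·
  (1,3): δ = 57.38°  ·
  (1,4): δ = 43.56°  ✓
  (2,3): δ = 105.84°  ·
  (2,4): δ = 4.90°  ✓
  (3,4): δ = 79.07°  ·
antipodal pairs: 3

count = 3; pairs: (0,3), (1,4), (2,4)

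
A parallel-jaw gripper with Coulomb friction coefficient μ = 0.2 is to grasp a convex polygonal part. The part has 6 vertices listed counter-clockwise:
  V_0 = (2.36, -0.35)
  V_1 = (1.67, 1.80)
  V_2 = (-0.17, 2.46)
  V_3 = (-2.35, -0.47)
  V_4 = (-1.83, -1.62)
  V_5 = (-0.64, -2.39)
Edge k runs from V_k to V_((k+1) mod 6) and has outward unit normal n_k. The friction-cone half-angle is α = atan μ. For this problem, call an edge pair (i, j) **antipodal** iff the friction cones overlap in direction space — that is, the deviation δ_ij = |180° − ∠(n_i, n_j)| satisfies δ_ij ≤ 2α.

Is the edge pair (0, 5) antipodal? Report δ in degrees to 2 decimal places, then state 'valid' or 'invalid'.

δ = 106.42°, invalid

α = atan 0.2 = 11.31°;  2α = 22.62°
edge 0: e_0 = (-0.69, +2.15);  n_0 = (+0.9522, +0.3056)
edge 5: e_5 = (+3.00, +2.04);  n_5 = (+0.5623, -0.8269)
∠(n_0, n_5) = 73.58°
δ = |180° − 73.58°| = 106.42°
106.42° > 2α = 22.62°  →  invalid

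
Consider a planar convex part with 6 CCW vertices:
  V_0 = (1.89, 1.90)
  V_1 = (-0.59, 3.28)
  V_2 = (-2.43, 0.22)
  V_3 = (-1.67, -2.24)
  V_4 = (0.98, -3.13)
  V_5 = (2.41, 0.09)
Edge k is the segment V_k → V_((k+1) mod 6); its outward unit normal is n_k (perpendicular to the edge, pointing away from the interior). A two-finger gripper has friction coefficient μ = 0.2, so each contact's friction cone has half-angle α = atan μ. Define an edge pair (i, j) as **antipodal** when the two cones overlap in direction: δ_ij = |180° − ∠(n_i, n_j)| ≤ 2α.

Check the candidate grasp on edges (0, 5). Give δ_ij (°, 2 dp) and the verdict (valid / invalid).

δ = 135.12°, invalid

α = atan 0.2 = 11.31°;  2α = 22.62°
edge 0: e_0 = (-2.48, +1.38);  n_0 = (+0.4862, +0.8738)
edge 5: e_5 = (-0.52, +1.81);  n_5 = (+0.9611, +0.2761)
∠(n_0, n_5) = 44.88°
δ = |180° − 44.88°| = 135.12°
135.12° > 2α = 22.62°  →  invalid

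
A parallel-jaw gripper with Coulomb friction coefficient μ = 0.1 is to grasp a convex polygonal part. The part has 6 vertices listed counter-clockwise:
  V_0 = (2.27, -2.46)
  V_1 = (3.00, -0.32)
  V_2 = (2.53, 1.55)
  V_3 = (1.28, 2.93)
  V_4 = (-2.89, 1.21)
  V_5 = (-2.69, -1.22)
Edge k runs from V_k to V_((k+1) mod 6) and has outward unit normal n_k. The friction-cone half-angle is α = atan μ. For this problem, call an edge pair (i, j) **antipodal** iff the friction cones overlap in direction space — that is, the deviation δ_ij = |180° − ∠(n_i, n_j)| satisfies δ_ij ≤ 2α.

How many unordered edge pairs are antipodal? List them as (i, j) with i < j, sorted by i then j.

count = 1; pairs: (1,4)

α = atan 0.1 = 5.71°;  2α = 11.42°
n_0 = (+0.9464, -0.3229)
n_1 = (+0.9698, +0.2438)
n_2 = (+0.7412, +0.6713)
n_3 = (-0.3813, +0.9244)
n_4 = (-0.9966, -0.0820)
n_5 = (-0.2425, -0.9701)
  (0,1): δ = 147.06°  ·
  (0,2): δ = 118.99°  ·
  (0,3): δ = 48.75°  ·
  (0,4): δ = 23.54°  ·
  (0,5): δ = 94.80°  ·
  (1,2): δ = 151.94°  ·
  (1,3): δ = 81.69°  ·
  (1,4): δ = 9.40°  ✓
  (1,5): δ = 61.86°  ·
  (2,3): δ = 109.76°  ·
  (2,4): δ = 37.47°  ·
  (2,5): δ = 33.79°  ·
  (3,4): δ = 107.71°  ·
  (3,5): δ = 36.45°  ·
  (4,5): δ = 108.74°  ·
antipodal pairs: 1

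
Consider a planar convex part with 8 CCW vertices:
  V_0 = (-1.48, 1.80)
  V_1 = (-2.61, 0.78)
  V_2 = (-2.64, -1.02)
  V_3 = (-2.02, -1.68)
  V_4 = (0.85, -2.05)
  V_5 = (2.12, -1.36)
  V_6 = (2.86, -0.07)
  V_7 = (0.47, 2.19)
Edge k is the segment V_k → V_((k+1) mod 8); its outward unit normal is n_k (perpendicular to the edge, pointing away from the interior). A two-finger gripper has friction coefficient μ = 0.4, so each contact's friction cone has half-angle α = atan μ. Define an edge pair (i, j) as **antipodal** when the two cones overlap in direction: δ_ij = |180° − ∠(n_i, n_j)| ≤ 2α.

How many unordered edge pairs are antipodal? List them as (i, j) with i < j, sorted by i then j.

count = 7; pairs: (0,4), (0,5), (1,5), (2,6), (3,6), (3,7), (4,7)

α = atan 0.4 = 21.80°;  2α = 43.60°
n_0 = (-0.6701, +0.7423)
n_1 = (-0.9999, +0.0167)
n_2 = (-0.7288, -0.6847)
n_3 = (-0.1279, -0.9918)
n_4 = (+0.4774, -0.8787)
n_5 = (+0.8674, -0.4976)
n_6 = (+0.6871, +0.7266)
n_7 = (-0.1961, +0.9806)
  (0,1): δ = 133.03°  ·
  (0,2): δ = 88.86°  ·
  (0,3): δ = 49.42°  ·
  (0,4): δ = 13.56°  ✓
  (0,5): δ = 18.09°  ✓
  (0,6): δ = 94.53°  ·
  (0,7): δ = 149.24°  ·
  (1,2): δ = 135.84°  ·
  (1,3): δ = 96.39°  ·
  (1,4): δ = 60.53°  ·
  (1,5): δ = 28.89°  ✓
  (1,6): δ = 47.56°  ·
  (1,7): δ = 102.26°  ·
  (2,3): δ = 140.56°  ·
  (2,4): δ = 104.69°  ·
  (2,5): δ = 73.05°  ·
  (2,6): δ = 3.39°  ✓
  (2,7): δ = 58.10°  ·
  (3,4): δ = 144.14°  ·
  (3,5): δ = 112.49°  ·
  (3,6): δ = 36.05°  ✓
  (3,7): δ = 18.66°  ✓
  (4,5): δ = 148.36°  ·
  (4,6): δ = 71.91°  ·
  (4,7): δ = 17.21°  ✓
  (5,6): δ = 103.56°  ·
  (5,7): δ = 48.85°  ·
  (6,7): δ = 125.29°  ·
antipodal pairs: 7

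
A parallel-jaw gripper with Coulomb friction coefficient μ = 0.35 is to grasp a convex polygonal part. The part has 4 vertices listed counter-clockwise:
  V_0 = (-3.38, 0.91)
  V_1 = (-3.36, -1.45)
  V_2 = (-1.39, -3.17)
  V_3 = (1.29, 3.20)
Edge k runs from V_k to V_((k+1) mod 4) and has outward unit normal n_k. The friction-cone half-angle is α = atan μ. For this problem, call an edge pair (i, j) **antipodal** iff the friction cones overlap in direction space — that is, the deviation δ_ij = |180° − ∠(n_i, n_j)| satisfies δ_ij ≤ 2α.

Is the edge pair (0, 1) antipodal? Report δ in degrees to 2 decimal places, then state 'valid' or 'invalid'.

δ = 131.61°, invalid

α = atan 0.35 = 19.29°;  2α = 38.58°
edge 0: e_0 = (+0.02, -2.36);  n_0 = (-1.0000, -0.0085)
edge 1: e_1 = (+1.97, -1.72);  n_1 = (-0.6577, -0.7533)
∠(n_0, n_1) = 48.39°
δ = |180° − 48.39°| = 131.61°
131.61° > 2α = 38.58°  →  invalid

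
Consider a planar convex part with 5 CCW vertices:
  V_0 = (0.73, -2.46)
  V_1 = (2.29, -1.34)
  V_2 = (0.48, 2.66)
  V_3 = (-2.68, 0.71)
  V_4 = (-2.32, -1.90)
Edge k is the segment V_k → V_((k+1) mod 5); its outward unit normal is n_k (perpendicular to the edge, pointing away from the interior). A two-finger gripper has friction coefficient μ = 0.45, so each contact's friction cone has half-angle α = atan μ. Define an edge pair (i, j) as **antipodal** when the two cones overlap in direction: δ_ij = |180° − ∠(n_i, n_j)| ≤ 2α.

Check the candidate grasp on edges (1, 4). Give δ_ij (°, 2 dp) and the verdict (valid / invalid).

α = atan 0.45 = 24.23°;  2α = 48.46°
edge 1: e_1 = (-1.81, +4.00);  n_1 = (+0.9111, +0.4123)
edge 4: e_4 = (+3.05, -0.56);  n_4 = (-0.1806, -0.9836)
∠(n_1, n_4) = 124.75°
δ = |180° − 124.75°| = 55.25°
55.25° > 2α = 48.46°  →  invalid

δ = 55.25°, invalid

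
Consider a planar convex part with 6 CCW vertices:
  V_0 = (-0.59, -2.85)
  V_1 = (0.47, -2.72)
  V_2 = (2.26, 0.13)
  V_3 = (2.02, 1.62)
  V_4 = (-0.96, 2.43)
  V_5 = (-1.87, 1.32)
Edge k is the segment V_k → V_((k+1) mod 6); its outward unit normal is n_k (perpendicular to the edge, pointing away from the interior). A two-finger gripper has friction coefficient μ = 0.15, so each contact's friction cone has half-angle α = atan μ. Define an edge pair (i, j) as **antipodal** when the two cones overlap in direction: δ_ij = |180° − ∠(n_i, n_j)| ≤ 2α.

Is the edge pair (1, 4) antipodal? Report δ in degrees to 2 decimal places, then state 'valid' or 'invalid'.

α = atan 0.15 = 8.53°;  2α = 17.06°
edge 1: e_1 = (+1.79, +2.85);  n_1 = (+0.8468, -0.5319)
edge 4: e_4 = (-0.91, -1.11);  n_4 = (-0.7733, +0.6340)
∠(n_1, n_4) = 172.79°
δ = |180° − 172.79°| = 7.21°
7.21° ≤ 2α = 17.06°  →  valid

δ = 7.21°, valid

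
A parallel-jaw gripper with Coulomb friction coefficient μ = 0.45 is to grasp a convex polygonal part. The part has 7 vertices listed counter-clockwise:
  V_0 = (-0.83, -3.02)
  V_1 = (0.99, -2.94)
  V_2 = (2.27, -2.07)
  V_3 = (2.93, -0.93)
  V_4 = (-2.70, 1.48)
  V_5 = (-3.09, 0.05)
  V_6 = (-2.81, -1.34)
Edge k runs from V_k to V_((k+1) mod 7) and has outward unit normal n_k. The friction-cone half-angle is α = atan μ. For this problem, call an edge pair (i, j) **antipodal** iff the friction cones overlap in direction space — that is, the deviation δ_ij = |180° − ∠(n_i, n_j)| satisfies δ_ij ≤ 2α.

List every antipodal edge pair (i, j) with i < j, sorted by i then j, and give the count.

α = atan 0.45 = 24.23°;  2α = 48.46°
n_0 = (+0.0439, -0.9990)
n_1 = (+0.5621, -0.8270)
n_2 = (+0.8654, -0.5010)
n_3 = (+0.3935, +0.9193)
n_4 = (-0.9648, +0.2631)
n_5 = (-0.9803, -0.1975)
n_6 = (-0.6470, -0.7625)
  (0,1): δ = 148.31°  ·
  (0,2): δ = 122.59°  ·
  (0,3): δ = 25.69°  ✓
  (0,4): δ = 72.23°  ·
  (0,5): δ = 98.87°  ·
  (0,6): δ = 137.17°  ·
  (1,2): δ = 154.27°  ·
  (1,3): δ = 57.38°  ·
  (1,4): δ = 40.54°  ✓
  (1,5): δ = 67.19°  ·
  (1,6): δ = 105.48°  ·
  (2,3): δ = 83.11°  ·
  (2,4): δ = 14.81°  ✓
  (2,5): δ = 41.46°  ✓
  (2,6): δ = 79.75°  ·
  (3,4): δ = 82.08°  ·
  (3,5): δ = 55.44°  ·
  (3,6): δ = 17.14°  ✓
  (4,5): δ = 153.36°  ·
  (4,6): δ = 115.06°  ·
  (5,6): δ = 141.70°  ·
antipodal pairs: 5

count = 5; pairs: (0,3), (1,4), (2,4), (2,5), (3,6)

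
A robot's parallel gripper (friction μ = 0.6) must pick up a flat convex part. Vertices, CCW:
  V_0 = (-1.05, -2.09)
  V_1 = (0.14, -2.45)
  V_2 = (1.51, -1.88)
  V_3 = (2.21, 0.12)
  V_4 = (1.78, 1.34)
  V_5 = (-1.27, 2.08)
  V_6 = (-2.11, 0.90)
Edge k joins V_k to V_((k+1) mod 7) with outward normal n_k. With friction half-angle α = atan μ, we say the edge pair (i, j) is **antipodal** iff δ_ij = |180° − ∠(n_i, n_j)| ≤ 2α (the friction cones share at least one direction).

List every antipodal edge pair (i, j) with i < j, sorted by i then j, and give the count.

α = atan 0.6 = 30.96°;  2α = 61.93°
n_0 = (-0.2896, -0.9572)
n_1 = (+0.3841, -0.9233)
n_2 = (+0.9439, -0.3304)
n_3 = (+0.9431, +0.3324)
n_4 = (+0.2358, +0.9718)
n_5 = (-0.8147, +0.5799)
n_6 = (-0.9425, -0.3341)
  (0,1): δ = 140.58°  ·
  (0,2): δ = 92.46°  ·
  (0,3): δ = 53.75°  ✓
  (0,4): δ = 3.19°  ✓
  (0,5): δ = 71.39°  ·
  (0,6): δ = 126.35°  ·
  (1,2): δ = 131.88°  ·
  (1,3): δ = 93.17°  ·
  (1,4): δ = 36.23°  ✓
  (1,5): δ = 31.96°  ✓
  (1,6): δ = 86.93°  ·
  (2,3): δ = 141.29°  ·
  (2,4): δ = 84.35°  ·
  (2,5): δ = 16.16°  ✓
  (2,6): δ = 38.81°  ✓
  (3,4): δ = 123.05°  ·
  (3,5): δ = 54.86°  ✓
  (3,6): δ = 0.10°  ✓
  (4,5): δ = 111.81°  ·
  (4,6): δ = 56.84°  ✓
  (5,6): δ = 125.03°  ·
antipodal pairs: 9

count = 9; pairs: (0,3), (0,4), (1,4), (1,5), (2,5), (2,6), (3,5), (3,6), (4,6)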